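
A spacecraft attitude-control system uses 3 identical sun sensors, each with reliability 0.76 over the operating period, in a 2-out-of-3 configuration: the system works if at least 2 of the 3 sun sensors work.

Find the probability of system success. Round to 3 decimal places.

R = Σ_{i=2}^{3} C(3,i) p^i (1−p)^{3−i} with p = 0.76
C(3,2)·0.76^2·0.24^1 = 0.41587
C(3,3)·0.76^3·0.24^0 = 0.43898
Sum = 0.855

0.855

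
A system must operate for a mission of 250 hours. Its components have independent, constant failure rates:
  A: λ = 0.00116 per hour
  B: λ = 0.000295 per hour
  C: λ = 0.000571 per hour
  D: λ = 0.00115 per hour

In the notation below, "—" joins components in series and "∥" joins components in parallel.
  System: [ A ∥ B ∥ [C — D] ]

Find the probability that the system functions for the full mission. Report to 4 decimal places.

R(A) = exp(−0.00116 × 250) = 0.748264
R(B) = exp(−0.000295 × 250) = 0.928904
R(C) = exp(−0.000571 × 250) = 0.866971
R(D) = exp(−0.00115 × 250) = 0.750137
Series (C and D): 0.866971 × 0.750137 = 0.650347
Parallel (A, B, and [0.650347]): 1 − (1 − 0.748264)(1 − 0.928904)(1 − 0.650347) = 0.9937

0.9937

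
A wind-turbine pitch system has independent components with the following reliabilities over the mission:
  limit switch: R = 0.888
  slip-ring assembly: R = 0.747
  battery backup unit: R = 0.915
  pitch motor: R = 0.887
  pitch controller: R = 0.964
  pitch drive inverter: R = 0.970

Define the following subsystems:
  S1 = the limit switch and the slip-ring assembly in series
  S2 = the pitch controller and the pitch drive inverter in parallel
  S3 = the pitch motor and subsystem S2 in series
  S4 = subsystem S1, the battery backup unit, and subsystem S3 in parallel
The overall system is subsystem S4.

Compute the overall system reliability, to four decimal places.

Series (limit switch and slip-ring assembly): 0.888000 × 0.747000 = 0.663336
Parallel (pitch controller and pitch drive inverter): 1 − (1 − 0.964000)(1 − 0.970000) = 0.998920
Series (pitch motor and [0.998920]): 0.887000 × 0.998920 = 0.886042
Parallel ([0.663336], battery backup unit, and [0.886042]): 1 − (1 − 0.663336)(1 − 0.915000)(1 − 0.886042) = 0.9967

0.9967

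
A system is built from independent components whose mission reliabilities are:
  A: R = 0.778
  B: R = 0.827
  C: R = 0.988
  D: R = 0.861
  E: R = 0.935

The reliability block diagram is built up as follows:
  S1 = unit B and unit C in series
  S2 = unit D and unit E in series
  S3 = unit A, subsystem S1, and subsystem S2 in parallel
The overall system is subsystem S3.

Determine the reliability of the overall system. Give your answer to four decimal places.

0.9921

Series (B and C): 0.827000 × 0.988000 = 0.817076
Series (D and E): 0.861000 × 0.935000 = 0.805035
Parallel (A, [0.817076], and [0.805035]): 1 − (1 − 0.778000)(1 − 0.817076)(1 − 0.805035) = 0.9921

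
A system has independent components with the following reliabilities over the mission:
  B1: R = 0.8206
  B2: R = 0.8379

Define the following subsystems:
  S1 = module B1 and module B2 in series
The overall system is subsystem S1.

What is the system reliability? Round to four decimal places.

Series (B1 and B2): 0.820600 × 0.837900 = 0.6876

0.6876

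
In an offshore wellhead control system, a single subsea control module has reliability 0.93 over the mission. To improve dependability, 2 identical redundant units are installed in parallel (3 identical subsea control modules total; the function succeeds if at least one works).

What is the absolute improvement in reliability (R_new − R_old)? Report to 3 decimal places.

0.070

R_before = 0.93
R_after = 1 − (1 − 0.93)^3 = 1.000
ΔR = 1.000 − 0.93 = 0.070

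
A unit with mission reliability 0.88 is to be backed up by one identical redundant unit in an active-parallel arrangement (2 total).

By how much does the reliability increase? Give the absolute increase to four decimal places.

0.1056

R_before = 0.88
R_after = 1 − (1 − 0.88)^2 = 0.9856
ΔR = 0.9856 − 0.88 = 0.1056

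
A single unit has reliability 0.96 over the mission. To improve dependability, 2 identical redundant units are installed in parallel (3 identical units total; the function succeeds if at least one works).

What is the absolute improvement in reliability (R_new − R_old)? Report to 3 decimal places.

0.040

R_before = 0.96
R_after = 1 − (1 − 0.96)^3 = 1.000
ΔR = 1.000 − 0.96 = 0.040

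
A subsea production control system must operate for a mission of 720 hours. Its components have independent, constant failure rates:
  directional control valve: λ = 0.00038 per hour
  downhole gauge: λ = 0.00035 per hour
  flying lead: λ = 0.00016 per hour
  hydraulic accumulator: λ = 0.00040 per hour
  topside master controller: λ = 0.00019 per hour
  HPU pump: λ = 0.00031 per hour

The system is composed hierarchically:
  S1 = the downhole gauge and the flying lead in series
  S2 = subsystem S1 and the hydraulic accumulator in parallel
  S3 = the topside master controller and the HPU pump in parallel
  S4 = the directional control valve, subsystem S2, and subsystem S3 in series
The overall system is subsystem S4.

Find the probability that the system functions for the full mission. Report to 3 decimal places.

R(directional control valve) = exp(−0.00038 × 720) = 0.76064
R(downhole gauge) = exp(−0.00035 × 720) = 0.77724
R(flying lead) = exp(−0.00016 × 720) = 0.89119
R(hydraulic accumulator) = exp(−0.00040 × 720) = 0.74976
R(topside master controller) = exp(−0.00019 × 720) = 0.87214
R(HPU pump) = exp(−0.00031 × 720) = 0.79995
Series (downhole gauge and flying lead): 0.77724 × 0.89119 = 0.69267
Parallel ([0.69267] and hydraulic accumulator): 1 − (1 − 0.69267)(1 − 0.74976) = 0.92309
Parallel (topside master controller and HPU pump): 1 − (1 − 0.87214)(1 − 0.79995) = 0.97442
Series (directional control valve, [0.92309], and [0.97442]): 0.76064 × 0.92309 × 0.97442 = 0.684

0.684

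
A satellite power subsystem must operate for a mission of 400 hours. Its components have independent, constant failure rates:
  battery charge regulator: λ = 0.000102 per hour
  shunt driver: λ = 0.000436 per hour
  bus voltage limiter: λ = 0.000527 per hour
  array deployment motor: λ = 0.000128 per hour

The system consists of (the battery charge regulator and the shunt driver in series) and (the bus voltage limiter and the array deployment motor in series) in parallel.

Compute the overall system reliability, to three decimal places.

R(battery charge regulator) = exp(−0.000102 × 400) = 0.96002
R(shunt driver) = exp(−0.000436 × 400) = 0.83996
R(bus voltage limiter) = exp(−0.000527 × 400) = 0.80994
R(array deployment motor) = exp(−0.000128 × 400) = 0.95009
Series (battery charge regulator and shunt driver): 0.96002 × 0.83996 = 0.80638
Series (bus voltage limiter and array deployment motor): 0.80994 × 0.95009 = 0.76952
Parallel ([0.80638] and [0.76952]): 1 − (1 − 0.80638)(1 − 0.76952) = 0.955

0.955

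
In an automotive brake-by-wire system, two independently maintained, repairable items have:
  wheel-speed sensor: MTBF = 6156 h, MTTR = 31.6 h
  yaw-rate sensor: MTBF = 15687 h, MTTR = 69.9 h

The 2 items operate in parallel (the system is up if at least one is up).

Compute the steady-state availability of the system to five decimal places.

0.99998

A(wheel-speed sensor) = MTBF/(MTBF+MTTR) = 6156/(6156+31.6) = 0.994893
A(yaw-rate sensor) = MTBF/(MTBF+MTTR) = 15687/(15687+69.9) = 0.995564
Parallel availability: 1 − (1 − 0.994893)(1 − 0.995564) = 0.99998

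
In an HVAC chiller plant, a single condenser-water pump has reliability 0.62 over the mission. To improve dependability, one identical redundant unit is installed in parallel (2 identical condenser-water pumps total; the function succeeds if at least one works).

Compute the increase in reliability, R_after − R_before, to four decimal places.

R_before = 0.62
R_after = 1 − (1 − 0.62)^2 = 0.8556
ΔR = 0.8556 − 0.62 = 0.2356

0.2356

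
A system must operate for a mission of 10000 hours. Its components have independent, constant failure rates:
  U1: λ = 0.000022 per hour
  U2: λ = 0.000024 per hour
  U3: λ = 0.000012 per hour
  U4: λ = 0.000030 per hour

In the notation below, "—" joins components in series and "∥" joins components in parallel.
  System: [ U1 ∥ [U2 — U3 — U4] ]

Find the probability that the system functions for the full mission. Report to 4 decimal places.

R(U1) = exp(−0.000022 × 10000) = 0.802519
R(U2) = exp(−0.000024 × 10000) = 0.786628
R(U3) = exp(−0.000012 × 10000) = 0.886920
R(U4) = exp(−0.000030 × 10000) = 0.740818
Series (U2, U3, and U4): 0.786628 × 0.886920 × 0.740818 = 0.516851
Parallel (U1 and [0.516851]): 1 − (1 − 0.802519)(1 − 0.516851) = 0.9046

0.9046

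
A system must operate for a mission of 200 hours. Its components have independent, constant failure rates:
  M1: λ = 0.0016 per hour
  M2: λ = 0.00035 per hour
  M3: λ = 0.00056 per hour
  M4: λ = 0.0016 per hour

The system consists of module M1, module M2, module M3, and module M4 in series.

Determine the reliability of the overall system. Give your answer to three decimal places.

R(M1) = exp(−0.0016 × 200) = 0.72615
R(M2) = exp(−0.00035 × 200) = 0.93239
R(M3) = exp(−0.00056 × 200) = 0.89404
R(M4) = exp(−0.0016 × 200) = 0.72615
Series (M1, M2, M3, and M4): 0.72615 × 0.93239 × 0.89404 × 0.72615 = 0.440

0.440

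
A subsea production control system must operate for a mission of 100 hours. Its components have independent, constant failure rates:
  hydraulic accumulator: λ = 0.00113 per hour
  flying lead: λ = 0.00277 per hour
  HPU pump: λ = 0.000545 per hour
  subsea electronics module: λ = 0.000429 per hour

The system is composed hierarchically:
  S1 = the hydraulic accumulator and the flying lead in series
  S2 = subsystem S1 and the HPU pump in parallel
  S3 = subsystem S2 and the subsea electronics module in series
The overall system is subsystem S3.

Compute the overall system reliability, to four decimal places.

0.9416

R(hydraulic accumulator) = exp(−0.00113 × 100) = 0.893151
R(flying lead) = exp(−0.00277 × 100) = 0.758054
R(HPU pump) = exp(−0.000545 × 100) = 0.946959
R(subsea electronics module) = exp(−0.000429 × 100) = 0.958007
Series (hydraulic accumulator and flying lead): 0.893151 × 0.758054 = 0.677057
Parallel ([0.677057] and HPU pump): 1 − (1 − 0.677057)(1 − 0.946959) = 0.982871
Series ([0.982871] and subsea electronics module): 0.982871 × 0.958007 = 0.9416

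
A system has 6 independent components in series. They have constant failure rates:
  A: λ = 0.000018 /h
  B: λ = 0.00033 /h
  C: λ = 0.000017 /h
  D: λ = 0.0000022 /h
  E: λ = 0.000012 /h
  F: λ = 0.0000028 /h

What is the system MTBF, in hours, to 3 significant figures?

Series of exponential components: λ_sys = Σ λ_i
λ_sys = 0.000018 + 0.00033 + 0.000017 + 0.0000022 + 0.000012 + 0.0000028 = 3.8200e-04 /h
MTBF = 1 / λ_sys = 2620 h

2620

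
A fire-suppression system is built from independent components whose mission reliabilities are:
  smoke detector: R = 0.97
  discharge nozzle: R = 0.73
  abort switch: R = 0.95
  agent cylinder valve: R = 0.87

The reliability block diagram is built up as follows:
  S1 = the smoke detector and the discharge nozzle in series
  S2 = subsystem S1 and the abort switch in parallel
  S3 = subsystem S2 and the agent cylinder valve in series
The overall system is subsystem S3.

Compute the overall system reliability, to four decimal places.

0.8573

Series (smoke detector and discharge nozzle): 0.970000 × 0.730000 = 0.708100
Parallel ([0.708100] and abort switch): 1 − (1 − 0.708100)(1 − 0.950000) = 0.985405
Series ([0.985405] and agent cylinder valve): 0.985405 × 0.870000 = 0.8573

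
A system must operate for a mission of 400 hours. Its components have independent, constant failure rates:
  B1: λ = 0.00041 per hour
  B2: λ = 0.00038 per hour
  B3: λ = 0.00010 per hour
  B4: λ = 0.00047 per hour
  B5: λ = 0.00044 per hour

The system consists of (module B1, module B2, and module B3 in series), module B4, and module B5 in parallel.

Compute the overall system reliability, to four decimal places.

0.9917

R(B1) = exp(−0.00041 × 400) = 0.848742
R(B2) = exp(−0.00038 × 400) = 0.858988
R(B3) = exp(−0.00010 × 400) = 0.960789
R(B4) = exp(−0.00047 × 400) = 0.828615
R(B5) = exp(−0.00044 × 400) = 0.838618
Series (B1, B2, and B3): 0.848742 × 0.858988 × 0.960789 = 0.700472
Parallel ([0.700472], B4, and B5): 1 − (1 − 0.700472)(1 − 0.828615)(1 − 0.838618) = 0.9917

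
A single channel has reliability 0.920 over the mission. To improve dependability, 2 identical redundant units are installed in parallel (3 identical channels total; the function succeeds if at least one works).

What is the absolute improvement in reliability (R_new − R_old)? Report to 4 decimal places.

0.0795

R_before = 0.920
R_after = 1 − (1 − 0.920)^3 = 0.9995
ΔR = 0.9995 − 0.920 = 0.0795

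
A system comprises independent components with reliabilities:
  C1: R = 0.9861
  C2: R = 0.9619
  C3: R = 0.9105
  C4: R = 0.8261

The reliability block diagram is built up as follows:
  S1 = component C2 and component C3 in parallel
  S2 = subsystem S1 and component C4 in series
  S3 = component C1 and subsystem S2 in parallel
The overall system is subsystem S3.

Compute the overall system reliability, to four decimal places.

Parallel (C2 and C3): 1 − (1 − 0.961900)(1 − 0.910500) = 0.996590
Series ([0.996590] and C4): 0.996590 × 0.826100 = 0.823283
Parallel (C1 and [0.823283]): 1 − (1 − 0.986100)(1 − 0.823283) = 0.9975

0.9975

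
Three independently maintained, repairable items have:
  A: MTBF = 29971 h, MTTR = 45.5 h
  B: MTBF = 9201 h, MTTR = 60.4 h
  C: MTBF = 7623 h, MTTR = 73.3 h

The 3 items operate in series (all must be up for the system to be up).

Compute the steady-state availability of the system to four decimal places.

0.9825

A(A) = MTBF/(MTBF+MTTR) = 29971/(29971+45.5) = 0.998484
A(B) = MTBF/(MTBF+MTTR) = 9201/(9201+60.4) = 0.993478
A(C) = MTBF/(MTBF+MTTR) = 7623/(7623+73.3) = 0.990476
Series availability: 0.998484 × 0.993478 × 0.990476 = 0.9825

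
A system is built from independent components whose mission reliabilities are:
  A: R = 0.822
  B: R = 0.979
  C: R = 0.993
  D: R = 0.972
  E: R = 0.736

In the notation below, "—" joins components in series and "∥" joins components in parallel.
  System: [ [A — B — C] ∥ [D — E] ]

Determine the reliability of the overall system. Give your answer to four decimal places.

0.9428

Series (A, B, and C): 0.822000 × 0.979000 × 0.993000 = 0.799105
Series (D and E): 0.972000 × 0.736000 = 0.715392
Parallel ([0.799105] and [0.715392]): 1 − (1 − 0.799105)(1 − 0.715392) = 0.9428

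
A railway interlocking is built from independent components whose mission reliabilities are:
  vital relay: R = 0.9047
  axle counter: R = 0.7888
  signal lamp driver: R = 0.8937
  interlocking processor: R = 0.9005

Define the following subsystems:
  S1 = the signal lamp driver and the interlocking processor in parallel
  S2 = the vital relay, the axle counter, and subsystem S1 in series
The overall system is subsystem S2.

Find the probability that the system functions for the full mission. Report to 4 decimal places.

Parallel (signal lamp driver and interlocking processor): 1 − (1 − 0.893700)(1 − 0.900500) = 0.989423
Series (vital relay, axle counter, and [0.989423]): 0.904700 × 0.788800 × 0.989423 = 0.7061

0.7061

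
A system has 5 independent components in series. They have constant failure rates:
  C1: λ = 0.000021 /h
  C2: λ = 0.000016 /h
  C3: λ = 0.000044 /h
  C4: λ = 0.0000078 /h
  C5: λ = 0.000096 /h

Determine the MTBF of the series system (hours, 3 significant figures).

Series of exponential components: λ_sys = Σ λ_i
λ_sys = 0.000021 + 0.000016 + 0.000044 + 0.0000078 + 0.000096 = 1.8480e-04 /h
MTBF = 1 / λ_sys = 5410 h

5410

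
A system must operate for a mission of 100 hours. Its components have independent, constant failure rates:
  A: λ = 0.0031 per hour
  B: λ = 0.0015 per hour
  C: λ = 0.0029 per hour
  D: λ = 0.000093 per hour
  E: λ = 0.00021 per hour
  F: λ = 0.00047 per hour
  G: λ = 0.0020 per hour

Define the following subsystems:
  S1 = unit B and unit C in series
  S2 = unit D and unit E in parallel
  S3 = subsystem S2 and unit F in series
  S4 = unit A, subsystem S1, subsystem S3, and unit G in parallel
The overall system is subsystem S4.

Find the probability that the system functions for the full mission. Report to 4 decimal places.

R(A) = exp(−0.0031 × 100) = 0.733447
R(B) = exp(−0.0015 × 100) = 0.860708
R(C) = exp(−0.0029 × 100) = 0.748264
R(D) = exp(−0.000093 × 100) = 0.990743
R(E) = exp(−0.00021 × 100) = 0.979219
R(F) = exp(−0.00047 × 100) = 0.954087
R(G) = exp(−0.0020 × 100) = 0.818731
Series (B and C): 0.860708 × 0.748264 = 0.644037
Parallel (D and E): 1 − (1 − 0.990743)(1 − 0.979219) = 0.999808
Series ([0.999808] and F): 0.999808 × 0.954087 = 0.953904
Parallel (A, [0.644037], [0.953904], and G): 1 − (1 − 0.733447)(1 − 0.644037)(1 − 0.953904)(1 − 0.818731) = 0.9992

0.9992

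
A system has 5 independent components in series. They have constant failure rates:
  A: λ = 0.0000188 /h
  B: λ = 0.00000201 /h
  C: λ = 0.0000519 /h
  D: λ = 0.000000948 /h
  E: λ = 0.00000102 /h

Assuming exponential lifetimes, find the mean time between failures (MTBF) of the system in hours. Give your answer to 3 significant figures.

Series of exponential components: λ_sys = Σ λ_i
λ_sys = 0.0000188 + 0.00000201 + 0.0000519 + 0.000000948 + 0.00000102 = 7.4678e-05 /h
MTBF = 1 / λ_sys = 13400 h

13400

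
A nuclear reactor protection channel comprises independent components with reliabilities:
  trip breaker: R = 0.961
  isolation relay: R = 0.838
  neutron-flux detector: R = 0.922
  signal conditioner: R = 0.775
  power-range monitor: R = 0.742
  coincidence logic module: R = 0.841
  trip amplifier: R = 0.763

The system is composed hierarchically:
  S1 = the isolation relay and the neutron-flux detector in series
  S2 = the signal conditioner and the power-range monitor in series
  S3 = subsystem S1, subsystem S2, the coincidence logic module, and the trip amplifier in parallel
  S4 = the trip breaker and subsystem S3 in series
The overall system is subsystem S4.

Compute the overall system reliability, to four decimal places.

Series (isolation relay and neutron-flux detector): 0.838000 × 0.922000 = 0.772636
Series (signal conditioner and power-range monitor): 0.775000 × 0.742000 = 0.575050
Parallel ([0.772636], [0.575050], coincidence logic module, and trip amplifier): 1 − (1 − 0.772636)(1 − 0.575050)(1 − 0.841000)(1 − 0.763000) = 0.996359
Series (trip breaker and [0.996359]): 0.961000 × 0.996359 = 0.9575

0.9575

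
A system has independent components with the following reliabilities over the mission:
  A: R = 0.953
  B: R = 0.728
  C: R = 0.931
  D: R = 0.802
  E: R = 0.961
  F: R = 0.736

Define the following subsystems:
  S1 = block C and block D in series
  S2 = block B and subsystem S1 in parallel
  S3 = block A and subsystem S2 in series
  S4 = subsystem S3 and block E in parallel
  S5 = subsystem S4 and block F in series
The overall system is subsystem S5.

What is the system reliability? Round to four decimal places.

Series (C and D): 0.931000 × 0.802000 = 0.746662
Parallel (B and [0.746662]): 1 − (1 − 0.728000)(1 − 0.746662) = 0.931092
Series (A and [0.931092]): 0.953000 × 0.931092 = 0.887331
Parallel ([0.887331] and E): 1 − (1 − 0.887331)(1 − 0.961000) = 0.995606
Series ([0.995606] and F): 0.995606 × 0.736000 = 0.7328

0.7328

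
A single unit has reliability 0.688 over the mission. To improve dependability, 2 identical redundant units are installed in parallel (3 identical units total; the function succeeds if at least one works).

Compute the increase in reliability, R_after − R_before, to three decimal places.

0.282

R_before = 0.688
R_after = 1 − (1 − 0.688)^3 = 0.970
ΔR = 0.970 − 0.688 = 0.282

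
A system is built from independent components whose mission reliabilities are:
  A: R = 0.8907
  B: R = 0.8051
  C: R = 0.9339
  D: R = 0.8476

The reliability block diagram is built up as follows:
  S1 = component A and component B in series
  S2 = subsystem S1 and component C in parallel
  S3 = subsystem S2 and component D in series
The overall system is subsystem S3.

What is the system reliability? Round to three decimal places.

0.832

Series (A and B): 0.89070 × 0.80510 = 0.71710
Parallel ([0.71710] and C): 1 − (1 − 0.71710)(1 − 0.93390) = 0.98130
Series ([0.98130] and D): 0.98130 × 0.84760 = 0.832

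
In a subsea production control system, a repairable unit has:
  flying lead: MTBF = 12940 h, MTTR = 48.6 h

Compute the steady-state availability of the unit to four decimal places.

0.9963

A(flying lead) = MTBF/(MTBF+MTTR) = 12940/(12940+48.6) = 0.9963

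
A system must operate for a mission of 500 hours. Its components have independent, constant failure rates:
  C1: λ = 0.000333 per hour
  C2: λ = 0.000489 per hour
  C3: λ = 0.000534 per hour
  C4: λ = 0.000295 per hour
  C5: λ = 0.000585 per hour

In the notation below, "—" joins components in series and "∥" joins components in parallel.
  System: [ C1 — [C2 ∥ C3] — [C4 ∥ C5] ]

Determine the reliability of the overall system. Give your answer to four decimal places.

R(C1) = exp(−0.000333 × 500) = 0.846623
R(C2) = exp(−0.000489 × 500) = 0.783096
R(C3) = exp(−0.000534 × 500) = 0.765673
R(C4) = exp(−0.000295 × 500) = 0.862862
R(C5) = exp(−0.000585 × 500) = 0.746395
Parallel (C2 and C3): 1 − (1 − 0.783096)(1 − 0.765673) = 0.949174
Parallel (C4 and C5): 1 − (1 − 0.862862)(1 − 0.746395) = 0.965221
Series (C1, [0.949174], and [0.965221]): 0.846623 × 0.949174 × 0.965221 = 0.7756

0.7756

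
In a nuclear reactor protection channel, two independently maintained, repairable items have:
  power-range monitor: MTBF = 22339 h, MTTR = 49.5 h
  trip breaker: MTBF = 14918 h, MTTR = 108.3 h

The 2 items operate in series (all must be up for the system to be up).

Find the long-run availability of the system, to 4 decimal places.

A(power-range monitor) = MTBF/(MTBF+MTTR) = 22339/(22339+49.5) = 0.997789
A(trip breaker) = MTBF/(MTBF+MTTR) = 14918/(14918+108.3) = 0.992793
Series availability: 0.997789 × 0.992793 = 0.9906

0.9906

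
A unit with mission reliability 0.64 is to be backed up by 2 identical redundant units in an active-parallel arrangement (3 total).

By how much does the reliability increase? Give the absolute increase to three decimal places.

R_before = 0.64
R_after = 1 − (1 − 0.64)^3 = 0.953
ΔR = 0.953 − 0.64 = 0.313

0.313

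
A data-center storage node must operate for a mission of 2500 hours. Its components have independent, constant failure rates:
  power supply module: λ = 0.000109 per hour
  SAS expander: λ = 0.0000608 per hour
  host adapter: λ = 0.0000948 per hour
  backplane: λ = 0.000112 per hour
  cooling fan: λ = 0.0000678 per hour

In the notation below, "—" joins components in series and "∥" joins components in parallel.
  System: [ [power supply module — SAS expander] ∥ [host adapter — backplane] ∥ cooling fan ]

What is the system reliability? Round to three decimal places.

0.978

R(power supply module) = exp(−0.000109 × 2500) = 0.76147
R(SAS expander) = exp(−0.0000608 × 2500) = 0.85899
R(host adapter) = exp(−0.0000948 × 2500) = 0.78899
R(backplane) = exp(−0.000112 × 2500) = 0.75578
R(cooling fan) = exp(−0.0000678 × 2500) = 0.84409
Series (power supply module and SAS expander): 0.76147 × 0.85899 = 0.65410
Series (host adapter and backplane): 0.78899 × 0.75578 = 0.59630
Parallel ([0.65410], [0.59630], and cooling fan): 1 − (1 − 0.65410)(1 − 0.59630)(1 − 0.84409) = 0.978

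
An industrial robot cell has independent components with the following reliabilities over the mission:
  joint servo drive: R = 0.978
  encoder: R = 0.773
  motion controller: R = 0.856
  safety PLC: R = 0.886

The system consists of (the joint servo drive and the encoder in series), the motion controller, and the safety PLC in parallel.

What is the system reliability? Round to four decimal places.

Series (joint servo drive and encoder): 0.978000 × 0.773000 = 0.755994
Parallel ([0.755994], motion controller, and safety PLC): 1 − (1 − 0.755994)(1 − 0.856000)(1 − 0.886000) = 0.9960

0.9960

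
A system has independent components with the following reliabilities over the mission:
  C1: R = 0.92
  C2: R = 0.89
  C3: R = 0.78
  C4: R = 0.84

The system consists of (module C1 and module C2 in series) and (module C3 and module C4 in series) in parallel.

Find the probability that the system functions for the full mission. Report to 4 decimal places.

Series (C1 and C2): 0.920000 × 0.890000 = 0.818800
Series (C3 and C4): 0.780000 × 0.840000 = 0.655200
Parallel ([0.818800] and [0.655200]): 1 − (1 − 0.818800)(1 − 0.655200) = 0.9375

0.9375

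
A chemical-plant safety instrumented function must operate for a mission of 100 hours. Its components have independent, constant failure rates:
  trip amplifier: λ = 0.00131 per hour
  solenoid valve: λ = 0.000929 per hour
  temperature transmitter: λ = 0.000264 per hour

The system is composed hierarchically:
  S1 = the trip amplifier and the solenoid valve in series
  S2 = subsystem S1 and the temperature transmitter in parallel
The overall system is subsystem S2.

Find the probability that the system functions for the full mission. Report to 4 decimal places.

0.9948

R(trip amplifier) = exp(−0.00131 × 100) = 0.877218
R(solenoid valve) = exp(−0.000929 × 100) = 0.911285
R(temperature transmitter) = exp(−0.000264 × 100) = 0.973945
Series (trip amplifier and solenoid valve): 0.877218 × 0.911285 = 0.799396
Parallel ([0.799396] and temperature transmitter): 1 − (1 − 0.799396)(1 − 0.973945) = 0.9948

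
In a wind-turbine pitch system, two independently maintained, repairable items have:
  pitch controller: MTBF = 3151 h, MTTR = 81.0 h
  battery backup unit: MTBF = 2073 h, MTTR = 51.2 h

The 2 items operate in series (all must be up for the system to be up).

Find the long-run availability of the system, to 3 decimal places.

0.951

A(pitch controller) = MTBF/(MTBF+MTTR) = 3151/(3151+81.0) = 0.974938
A(battery backup unit) = MTBF/(MTBF+MTTR) = 2073/(2073+51.2) = 0.975897
Series availability: 0.974938 × 0.975897 = 0.951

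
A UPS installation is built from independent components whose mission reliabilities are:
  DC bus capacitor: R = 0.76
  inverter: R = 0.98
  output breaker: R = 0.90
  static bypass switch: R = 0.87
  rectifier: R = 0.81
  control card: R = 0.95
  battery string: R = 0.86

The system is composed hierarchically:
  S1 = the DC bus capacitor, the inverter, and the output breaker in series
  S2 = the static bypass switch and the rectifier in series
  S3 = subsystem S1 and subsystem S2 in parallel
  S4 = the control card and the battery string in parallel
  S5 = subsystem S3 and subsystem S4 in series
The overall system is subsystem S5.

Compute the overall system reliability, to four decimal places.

Series (DC bus capacitor, inverter, and output breaker): 0.760000 × 0.980000 × 0.900000 = 0.670320
Series (static bypass switch and rectifier): 0.870000 × 0.810000 = 0.704700
Parallel ([0.670320] and [0.704700]): 1 − (1 − 0.670320)(1 − 0.704700) = 0.902645
Parallel (control card and battery string): 1 − (1 − 0.950000)(1 − 0.860000) = 0.993000
Series ([0.902645] and [0.993000]): 0.902645 × 0.993000 = 0.8963

0.8963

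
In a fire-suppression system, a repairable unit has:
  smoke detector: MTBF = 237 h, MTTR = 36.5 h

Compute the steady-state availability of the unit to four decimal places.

0.8665

A(smoke detector) = MTBF/(MTBF+MTTR) = 237/(237+36.5) = 0.8665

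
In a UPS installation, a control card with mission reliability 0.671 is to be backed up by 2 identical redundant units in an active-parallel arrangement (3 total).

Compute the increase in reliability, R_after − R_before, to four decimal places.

0.2934

R_before = 0.671
R_after = 1 − (1 − 0.671)^3 = 0.9644
ΔR = 0.9644 − 0.671 = 0.2934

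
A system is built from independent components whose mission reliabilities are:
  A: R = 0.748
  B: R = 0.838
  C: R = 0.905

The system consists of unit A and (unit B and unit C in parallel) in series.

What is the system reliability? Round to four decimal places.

Parallel (B and C): 1 − (1 − 0.838000)(1 − 0.905000) = 0.984610
Series (A and [0.984610]): 0.748000 × 0.984610 = 0.7365

0.7365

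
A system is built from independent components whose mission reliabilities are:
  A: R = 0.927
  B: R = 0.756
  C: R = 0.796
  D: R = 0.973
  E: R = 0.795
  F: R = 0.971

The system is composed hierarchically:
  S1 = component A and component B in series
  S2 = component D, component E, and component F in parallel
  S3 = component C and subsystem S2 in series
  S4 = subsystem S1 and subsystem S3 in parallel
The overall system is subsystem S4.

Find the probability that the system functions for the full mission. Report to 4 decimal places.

Series (A and B): 0.927000 × 0.756000 = 0.700812
Parallel (D, E, and F): 1 − (1 − 0.973000)(1 − 0.795000)(1 − 0.971000) = 0.999839
Series (C and [0.999839]): 0.796000 × 0.999839 = 0.795872
Parallel ([0.700812] and [0.795872]): 1 − (1 − 0.700812)(1 − 0.795872) = 0.9389

0.9389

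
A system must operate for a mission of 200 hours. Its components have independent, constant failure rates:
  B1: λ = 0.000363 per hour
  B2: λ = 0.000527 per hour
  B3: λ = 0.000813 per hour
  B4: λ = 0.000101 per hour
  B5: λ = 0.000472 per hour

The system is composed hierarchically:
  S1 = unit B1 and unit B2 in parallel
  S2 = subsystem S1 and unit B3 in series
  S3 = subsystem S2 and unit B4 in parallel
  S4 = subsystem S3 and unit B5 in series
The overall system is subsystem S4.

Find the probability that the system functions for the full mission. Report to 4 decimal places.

R(B1) = exp(−0.000363 × 200) = 0.929973
R(B2) = exp(−0.000527 × 200) = 0.899964
R(B3) = exp(−0.000813 × 200) = 0.849931
R(B4) = exp(−0.000101 × 200) = 0.980003
R(B5) = exp(−0.000472 × 200) = 0.909919
Parallel (B1 and B2): 1 − (1 − 0.929973)(1 − 0.899964) = 0.992995
Series ([0.992995] and B3): 0.992995 × 0.849931 = 0.843977
Parallel ([0.843977] and B4): 1 − (1 − 0.843977)(1 − 0.980003) = 0.996880
Series ([0.996880] and B5): 0.996880 × 0.909919 = 0.9071

0.9071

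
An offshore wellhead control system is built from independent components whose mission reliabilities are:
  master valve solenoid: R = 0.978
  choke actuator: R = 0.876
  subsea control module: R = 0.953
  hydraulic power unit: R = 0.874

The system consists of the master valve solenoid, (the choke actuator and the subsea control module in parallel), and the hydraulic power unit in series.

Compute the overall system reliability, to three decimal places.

Parallel (choke actuator and subsea control module): 1 − (1 − 0.87600)(1 − 0.95300) = 0.99417
Series (master valve solenoid, [0.99417], and hydraulic power unit): 0.97800 × 0.99417 × 0.87400 = 0.850

0.850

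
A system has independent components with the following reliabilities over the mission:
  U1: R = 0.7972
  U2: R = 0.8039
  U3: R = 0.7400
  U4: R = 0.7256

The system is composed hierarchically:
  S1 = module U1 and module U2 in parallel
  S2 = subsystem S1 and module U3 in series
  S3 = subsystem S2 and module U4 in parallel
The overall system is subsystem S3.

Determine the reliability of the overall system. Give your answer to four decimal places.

Parallel (U1 and U2): 1 − (1 − 0.797200)(1 − 0.803900) = 0.960231
Series ([0.960231] and U3): 0.960231 × 0.740000 = 0.710571
Parallel ([0.710571] and U4): 1 − (1 − 0.710571)(1 − 0.725600) = 0.9206

0.9206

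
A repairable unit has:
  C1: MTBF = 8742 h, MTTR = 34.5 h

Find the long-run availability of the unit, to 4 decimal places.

0.9961

A(C1) = MTBF/(MTBF+MTTR) = 8742/(8742+34.5) = 0.9961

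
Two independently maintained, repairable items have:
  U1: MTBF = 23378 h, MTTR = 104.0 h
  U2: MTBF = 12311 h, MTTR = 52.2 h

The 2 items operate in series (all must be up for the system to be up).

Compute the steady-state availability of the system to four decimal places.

0.9914

A(U1) = MTBF/(MTBF+MTTR) = 23378/(23378+104.0) = 0.995571
A(U2) = MTBF/(MTBF+MTTR) = 12311/(12311+52.2) = 0.995778
Series availability: 0.995571 × 0.995778 = 0.9914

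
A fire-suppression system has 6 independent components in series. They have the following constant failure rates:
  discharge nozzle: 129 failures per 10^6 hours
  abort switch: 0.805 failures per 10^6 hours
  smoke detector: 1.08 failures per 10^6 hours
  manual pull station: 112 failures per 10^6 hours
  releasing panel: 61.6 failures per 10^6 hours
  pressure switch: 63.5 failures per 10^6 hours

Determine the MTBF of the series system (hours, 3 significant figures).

Series of exponential components: λ_sys = Σ λ_i
λ_sys = 0.000129 + 0.000000805 + 0.00000108 + 0.000112 + 0.0000616 + 0.0000635 = 3.6798e-04 /h
MTBF = 1 / λ_sys = 2720 h

2720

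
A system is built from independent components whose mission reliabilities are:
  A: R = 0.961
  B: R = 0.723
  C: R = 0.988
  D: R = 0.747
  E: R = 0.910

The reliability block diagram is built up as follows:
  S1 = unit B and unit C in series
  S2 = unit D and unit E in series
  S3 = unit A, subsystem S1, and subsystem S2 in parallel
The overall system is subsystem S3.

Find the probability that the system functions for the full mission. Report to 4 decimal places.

Series (B and C): 0.723000 × 0.988000 = 0.714324
Series (D and E): 0.747000 × 0.910000 = 0.679770
Parallel (A, [0.714324], and [0.679770]): 1 − (1 − 0.961000)(1 − 0.714324)(1 − 0.679770) = 0.9964

0.9964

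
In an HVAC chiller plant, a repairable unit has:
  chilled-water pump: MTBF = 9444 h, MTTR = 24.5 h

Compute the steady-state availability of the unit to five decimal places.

A(chilled-water pump) = MTBF/(MTBF+MTTR) = 9444/(9444+24.5) = 0.99741

0.99741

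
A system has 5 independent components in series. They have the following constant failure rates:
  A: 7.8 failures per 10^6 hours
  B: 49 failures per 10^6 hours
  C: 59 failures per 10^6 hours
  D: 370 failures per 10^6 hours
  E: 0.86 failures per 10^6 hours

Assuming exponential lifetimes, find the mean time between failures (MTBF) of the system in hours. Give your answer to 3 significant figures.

2050

Series of exponential components: λ_sys = Σ λ_i
λ_sys = 0.0000078 + 0.000049 + 0.000059 + 0.00037 + 0.00000086 = 4.8666e-04 /h
MTBF = 1 / λ_sys = 2050 h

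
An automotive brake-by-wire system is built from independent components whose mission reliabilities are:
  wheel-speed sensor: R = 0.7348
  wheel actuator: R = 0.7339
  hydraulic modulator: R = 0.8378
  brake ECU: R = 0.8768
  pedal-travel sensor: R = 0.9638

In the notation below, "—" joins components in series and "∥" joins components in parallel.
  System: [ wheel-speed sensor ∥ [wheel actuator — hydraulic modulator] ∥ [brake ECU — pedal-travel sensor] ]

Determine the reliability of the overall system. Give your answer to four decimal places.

0.9842

Series (wheel actuator and hydraulic modulator): 0.733900 × 0.837800 = 0.614861
Series (brake ECU and pedal-travel sensor): 0.876800 × 0.963800 = 0.845060
Parallel (wheel-speed sensor, [0.614861], and [0.845060]): 1 − (1 − 0.734800)(1 − 0.614861)(1 − 0.845060) = 0.9842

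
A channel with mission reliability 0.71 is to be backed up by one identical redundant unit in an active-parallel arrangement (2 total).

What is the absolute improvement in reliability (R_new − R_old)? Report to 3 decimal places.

0.206

R_before = 0.71
R_after = 1 − (1 − 0.71)^2 = 0.916
ΔR = 0.916 − 0.71 = 0.206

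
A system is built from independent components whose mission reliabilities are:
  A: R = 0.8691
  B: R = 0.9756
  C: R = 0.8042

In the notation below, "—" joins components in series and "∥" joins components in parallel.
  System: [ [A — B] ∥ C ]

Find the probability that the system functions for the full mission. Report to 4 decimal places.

Series (A and B): 0.869100 × 0.975600 = 0.847894
Parallel ([0.847894] and C): 1 − (1 − 0.847894)(1 − 0.804200) = 0.9702

0.9702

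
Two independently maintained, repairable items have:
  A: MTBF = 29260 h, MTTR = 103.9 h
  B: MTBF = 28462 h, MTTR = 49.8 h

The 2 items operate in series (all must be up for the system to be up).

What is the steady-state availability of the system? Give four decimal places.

0.9947

A(A) = MTBF/(MTBF+MTTR) = 29260/(29260+103.9) = 0.996462
A(B) = MTBF/(MTBF+MTTR) = 28462/(28462+49.8) = 0.998253
Series availability: 0.996462 × 0.998253 = 0.9947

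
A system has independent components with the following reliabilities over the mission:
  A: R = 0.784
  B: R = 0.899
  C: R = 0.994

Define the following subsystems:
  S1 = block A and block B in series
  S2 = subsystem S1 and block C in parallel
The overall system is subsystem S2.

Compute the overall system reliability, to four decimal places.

Series (A and B): 0.784000 × 0.899000 = 0.704816
Parallel ([0.704816] and C): 1 − (1 − 0.704816)(1 − 0.994000) = 0.9982

0.9982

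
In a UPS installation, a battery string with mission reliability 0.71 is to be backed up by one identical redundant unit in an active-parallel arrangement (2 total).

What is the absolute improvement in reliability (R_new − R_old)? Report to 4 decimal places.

0.2059

R_before = 0.71
R_after = 1 − (1 − 0.71)^2 = 0.9159
ΔR = 0.9159 − 0.71 = 0.2059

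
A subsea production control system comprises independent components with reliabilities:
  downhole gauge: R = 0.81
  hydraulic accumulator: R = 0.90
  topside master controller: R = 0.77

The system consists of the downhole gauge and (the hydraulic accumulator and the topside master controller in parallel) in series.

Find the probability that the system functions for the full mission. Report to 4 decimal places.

Parallel (hydraulic accumulator and topside master controller): 1 − (1 − 0.900000)(1 − 0.770000) = 0.977000
Series (downhole gauge and [0.977000]): 0.810000 × 0.977000 = 0.7914

0.7914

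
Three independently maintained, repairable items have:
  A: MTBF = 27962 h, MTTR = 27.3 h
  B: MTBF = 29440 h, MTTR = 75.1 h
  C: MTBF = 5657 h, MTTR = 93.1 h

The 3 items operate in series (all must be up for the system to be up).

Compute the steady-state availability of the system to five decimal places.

A(A) = MTBF/(MTBF+MTTR) = 27962/(27962+27.3) = 0.999025
A(B) = MTBF/(MTBF+MTTR) = 29440/(29440+75.1) = 0.997456
A(C) = MTBF/(MTBF+MTTR) = 5657/(5657+93.1) = 0.983809
Series availability: 0.999025 × 0.997456 × 0.983809 = 0.98035

0.98035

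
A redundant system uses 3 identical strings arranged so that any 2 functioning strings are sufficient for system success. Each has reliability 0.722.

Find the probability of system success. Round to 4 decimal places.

R = Σ_{i=2}^{3} C(3,i) p^i (1−p)^{3−i} with p = 0.722
C(3,2)·0.722^2·0.278^1 = 0.434751
C(3,3)·0.722^3·0.278^0 = 0.376367
Sum = 0.8111

0.8111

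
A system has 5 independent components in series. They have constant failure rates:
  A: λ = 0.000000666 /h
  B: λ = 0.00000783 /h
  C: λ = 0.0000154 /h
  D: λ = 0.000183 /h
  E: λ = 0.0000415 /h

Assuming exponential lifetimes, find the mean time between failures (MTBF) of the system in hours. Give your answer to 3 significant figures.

Series of exponential components: λ_sys = Σ λ_i
λ_sys = 0.000000666 + 0.00000783 + 0.0000154 + 0.000183 + 0.0000415 = 2.4840e-04 /h
MTBF = 1 / λ_sys = 4030 h

4030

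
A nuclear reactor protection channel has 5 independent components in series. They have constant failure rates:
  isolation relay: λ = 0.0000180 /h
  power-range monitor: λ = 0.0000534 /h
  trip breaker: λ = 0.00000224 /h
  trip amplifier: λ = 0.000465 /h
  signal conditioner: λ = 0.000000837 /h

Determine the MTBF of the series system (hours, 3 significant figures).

Series of exponential components: λ_sys = Σ λ_i
λ_sys = 0.0000180 + 0.0000534 + 0.00000224 + 0.000465 + 0.000000837 = 5.3948e-04 /h
MTBF = 1 / λ_sys = 1850 h

1850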